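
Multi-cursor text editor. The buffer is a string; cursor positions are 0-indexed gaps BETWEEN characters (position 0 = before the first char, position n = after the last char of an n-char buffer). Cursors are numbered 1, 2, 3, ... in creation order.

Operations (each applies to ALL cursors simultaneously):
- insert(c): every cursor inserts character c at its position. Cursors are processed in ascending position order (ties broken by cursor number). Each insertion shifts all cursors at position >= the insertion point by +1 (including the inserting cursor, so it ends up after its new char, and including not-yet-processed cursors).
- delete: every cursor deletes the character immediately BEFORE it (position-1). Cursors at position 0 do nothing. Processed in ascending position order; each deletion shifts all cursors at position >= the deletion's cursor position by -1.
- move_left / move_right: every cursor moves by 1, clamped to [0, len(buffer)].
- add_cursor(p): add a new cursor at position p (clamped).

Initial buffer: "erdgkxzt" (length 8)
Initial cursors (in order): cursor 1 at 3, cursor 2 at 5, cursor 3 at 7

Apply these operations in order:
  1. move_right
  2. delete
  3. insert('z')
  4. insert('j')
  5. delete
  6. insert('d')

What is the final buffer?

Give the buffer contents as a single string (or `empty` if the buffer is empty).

Answer: erdzdkzdzzd

Derivation:
After op 1 (move_right): buffer="erdgkxzt" (len 8), cursors c1@4 c2@6 c3@8, authorship ........
After op 2 (delete): buffer="erdkz" (len 5), cursors c1@3 c2@4 c3@5, authorship .....
After op 3 (insert('z')): buffer="erdzkzzz" (len 8), cursors c1@4 c2@6 c3@8, authorship ...1.2.3
After op 4 (insert('j')): buffer="erdzjkzjzzj" (len 11), cursors c1@5 c2@8 c3@11, authorship ...11.22.33
After op 5 (delete): buffer="erdzkzzz" (len 8), cursors c1@4 c2@6 c3@8, authorship ...1.2.3
After op 6 (insert('d')): buffer="erdzdkzdzzd" (len 11), cursors c1@5 c2@8 c3@11, authorship ...11.22.33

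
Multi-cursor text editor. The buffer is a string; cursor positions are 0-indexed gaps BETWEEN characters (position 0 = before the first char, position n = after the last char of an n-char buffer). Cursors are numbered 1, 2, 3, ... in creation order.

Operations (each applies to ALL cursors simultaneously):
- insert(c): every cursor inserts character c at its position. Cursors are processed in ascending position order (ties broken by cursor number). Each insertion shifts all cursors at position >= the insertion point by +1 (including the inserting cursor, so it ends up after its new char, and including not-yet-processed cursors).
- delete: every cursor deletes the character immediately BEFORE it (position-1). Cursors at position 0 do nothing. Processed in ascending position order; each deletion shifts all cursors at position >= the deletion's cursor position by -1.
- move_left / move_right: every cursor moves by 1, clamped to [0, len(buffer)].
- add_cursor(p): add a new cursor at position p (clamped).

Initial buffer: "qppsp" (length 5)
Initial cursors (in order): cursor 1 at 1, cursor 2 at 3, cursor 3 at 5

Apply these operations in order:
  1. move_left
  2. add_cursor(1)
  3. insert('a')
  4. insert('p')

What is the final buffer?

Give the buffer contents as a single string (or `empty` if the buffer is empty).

After op 1 (move_left): buffer="qppsp" (len 5), cursors c1@0 c2@2 c3@4, authorship .....
After op 2 (add_cursor(1)): buffer="qppsp" (len 5), cursors c1@0 c4@1 c2@2 c3@4, authorship .....
After op 3 (insert('a')): buffer="aqapapsap" (len 9), cursors c1@1 c4@3 c2@5 c3@8, authorship 1.4.2..3.
After op 4 (insert('p')): buffer="apqappappsapp" (len 13), cursors c1@2 c4@5 c2@8 c3@12, authorship 11.44.22..33.

Answer: apqappappsapp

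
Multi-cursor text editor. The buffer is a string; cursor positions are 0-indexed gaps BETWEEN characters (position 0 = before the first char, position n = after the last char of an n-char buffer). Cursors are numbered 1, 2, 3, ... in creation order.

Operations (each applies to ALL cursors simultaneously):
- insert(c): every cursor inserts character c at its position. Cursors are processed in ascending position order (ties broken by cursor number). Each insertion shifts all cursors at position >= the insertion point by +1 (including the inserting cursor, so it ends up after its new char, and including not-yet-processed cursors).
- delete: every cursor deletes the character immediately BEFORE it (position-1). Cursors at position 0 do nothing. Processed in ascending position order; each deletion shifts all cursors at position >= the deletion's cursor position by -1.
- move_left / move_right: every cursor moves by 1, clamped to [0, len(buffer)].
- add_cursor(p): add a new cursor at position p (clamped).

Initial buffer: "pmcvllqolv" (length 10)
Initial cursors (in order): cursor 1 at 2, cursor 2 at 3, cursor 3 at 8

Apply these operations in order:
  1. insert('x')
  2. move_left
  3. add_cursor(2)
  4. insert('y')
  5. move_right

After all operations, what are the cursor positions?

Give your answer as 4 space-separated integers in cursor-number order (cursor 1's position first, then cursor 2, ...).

After op 1 (insert('x')): buffer="pmxcxvllqoxlv" (len 13), cursors c1@3 c2@5 c3@11, authorship ..1.2.....3..
After op 2 (move_left): buffer="pmxcxvllqoxlv" (len 13), cursors c1@2 c2@4 c3@10, authorship ..1.2.....3..
After op 3 (add_cursor(2)): buffer="pmxcxvllqoxlv" (len 13), cursors c1@2 c4@2 c2@4 c3@10, authorship ..1.2.....3..
After op 4 (insert('y')): buffer="pmyyxcyxvllqoyxlv" (len 17), cursors c1@4 c4@4 c2@7 c3@14, authorship ..141.22.....33..
After op 5 (move_right): buffer="pmyyxcyxvllqoyxlv" (len 17), cursors c1@5 c4@5 c2@8 c3@15, authorship ..141.22.....33..

Answer: 5 8 15 5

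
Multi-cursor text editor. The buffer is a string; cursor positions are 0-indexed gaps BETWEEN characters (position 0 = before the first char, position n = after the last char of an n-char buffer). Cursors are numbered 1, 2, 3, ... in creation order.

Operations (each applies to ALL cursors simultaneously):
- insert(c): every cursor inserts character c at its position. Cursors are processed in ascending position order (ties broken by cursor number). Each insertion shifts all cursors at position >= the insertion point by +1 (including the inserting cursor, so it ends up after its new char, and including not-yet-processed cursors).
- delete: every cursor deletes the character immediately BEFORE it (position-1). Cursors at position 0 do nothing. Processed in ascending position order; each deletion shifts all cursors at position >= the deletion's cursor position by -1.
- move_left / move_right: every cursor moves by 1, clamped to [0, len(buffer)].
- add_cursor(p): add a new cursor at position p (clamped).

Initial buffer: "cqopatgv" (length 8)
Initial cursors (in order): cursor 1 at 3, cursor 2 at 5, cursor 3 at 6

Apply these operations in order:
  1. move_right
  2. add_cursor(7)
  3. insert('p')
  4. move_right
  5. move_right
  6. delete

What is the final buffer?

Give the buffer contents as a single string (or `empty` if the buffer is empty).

After op 1 (move_right): buffer="cqopatgv" (len 8), cursors c1@4 c2@6 c3@7, authorship ........
After op 2 (add_cursor(7)): buffer="cqopatgv" (len 8), cursors c1@4 c2@6 c3@7 c4@7, authorship ........
After op 3 (insert('p')): buffer="cqoppatpgppv" (len 12), cursors c1@5 c2@8 c3@11 c4@11, authorship ....1..2.34.
After op 4 (move_right): buffer="cqoppatpgppv" (len 12), cursors c1@6 c2@9 c3@12 c4@12, authorship ....1..2.34.
After op 5 (move_right): buffer="cqoppatpgppv" (len 12), cursors c1@7 c2@10 c3@12 c4@12, authorship ....1..2.34.
After op 6 (delete): buffer="cqoppapg" (len 8), cursors c1@6 c2@8 c3@8 c4@8, authorship ....1.2.

Answer: cqoppapg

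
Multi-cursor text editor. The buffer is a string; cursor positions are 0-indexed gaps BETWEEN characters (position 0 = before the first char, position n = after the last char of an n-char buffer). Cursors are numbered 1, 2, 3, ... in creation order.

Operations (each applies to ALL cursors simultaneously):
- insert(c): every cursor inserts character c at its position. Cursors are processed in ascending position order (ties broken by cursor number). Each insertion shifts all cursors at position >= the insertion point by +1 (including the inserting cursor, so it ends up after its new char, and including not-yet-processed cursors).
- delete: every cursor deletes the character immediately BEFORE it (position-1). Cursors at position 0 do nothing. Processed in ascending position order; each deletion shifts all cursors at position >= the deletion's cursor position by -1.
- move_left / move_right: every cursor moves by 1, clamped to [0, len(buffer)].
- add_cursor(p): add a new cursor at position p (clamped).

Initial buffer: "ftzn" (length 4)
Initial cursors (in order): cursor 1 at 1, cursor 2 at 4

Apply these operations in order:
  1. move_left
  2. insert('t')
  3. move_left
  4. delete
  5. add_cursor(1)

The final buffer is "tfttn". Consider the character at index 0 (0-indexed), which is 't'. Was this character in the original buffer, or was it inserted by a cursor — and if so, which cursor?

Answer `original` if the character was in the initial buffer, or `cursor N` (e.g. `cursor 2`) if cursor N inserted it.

After op 1 (move_left): buffer="ftzn" (len 4), cursors c1@0 c2@3, authorship ....
After op 2 (insert('t')): buffer="tftztn" (len 6), cursors c1@1 c2@5, authorship 1...2.
After op 3 (move_left): buffer="tftztn" (len 6), cursors c1@0 c2@4, authorship 1...2.
After op 4 (delete): buffer="tfttn" (len 5), cursors c1@0 c2@3, authorship 1..2.
After op 5 (add_cursor(1)): buffer="tfttn" (len 5), cursors c1@0 c3@1 c2@3, authorship 1..2.
Authorship (.=original, N=cursor N): 1 . . 2 .
Index 0: author = 1

Answer: cursor 1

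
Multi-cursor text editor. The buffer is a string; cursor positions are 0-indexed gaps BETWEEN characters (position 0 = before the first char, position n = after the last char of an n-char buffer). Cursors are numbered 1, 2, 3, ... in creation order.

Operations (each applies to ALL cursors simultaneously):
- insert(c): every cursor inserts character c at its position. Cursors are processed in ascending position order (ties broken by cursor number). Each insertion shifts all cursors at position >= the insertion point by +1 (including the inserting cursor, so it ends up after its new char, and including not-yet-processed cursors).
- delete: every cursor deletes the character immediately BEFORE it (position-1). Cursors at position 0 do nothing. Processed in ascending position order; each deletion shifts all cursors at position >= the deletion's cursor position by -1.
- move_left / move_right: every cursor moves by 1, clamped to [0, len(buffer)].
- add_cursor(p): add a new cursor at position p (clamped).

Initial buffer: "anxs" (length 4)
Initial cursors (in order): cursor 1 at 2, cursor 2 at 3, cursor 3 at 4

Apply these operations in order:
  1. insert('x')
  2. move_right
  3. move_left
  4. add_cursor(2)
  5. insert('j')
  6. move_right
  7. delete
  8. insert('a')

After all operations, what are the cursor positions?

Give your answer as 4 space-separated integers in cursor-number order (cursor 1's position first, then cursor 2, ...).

Answer: 6 9 11 4

Derivation:
After op 1 (insert('x')): buffer="anxxxsx" (len 7), cursors c1@3 c2@5 c3@7, authorship ..1.2.3
After op 2 (move_right): buffer="anxxxsx" (len 7), cursors c1@4 c2@6 c3@7, authorship ..1.2.3
After op 3 (move_left): buffer="anxxxsx" (len 7), cursors c1@3 c2@5 c3@6, authorship ..1.2.3
After op 4 (add_cursor(2)): buffer="anxxxsx" (len 7), cursors c4@2 c1@3 c2@5 c3@6, authorship ..1.2.3
After op 5 (insert('j')): buffer="anjxjxxjsjx" (len 11), cursors c4@3 c1@5 c2@8 c3@10, authorship ..411.22.33
After op 6 (move_right): buffer="anjxjxxjsjx" (len 11), cursors c4@4 c1@6 c2@9 c3@11, authorship ..411.22.33
After op 7 (delete): buffer="anjjxjj" (len 7), cursors c4@3 c1@4 c2@6 c3@7, authorship ..41223
After op 8 (insert('a')): buffer="anjajaxjaja" (len 11), cursors c4@4 c1@6 c2@9 c3@11, authorship ..441122233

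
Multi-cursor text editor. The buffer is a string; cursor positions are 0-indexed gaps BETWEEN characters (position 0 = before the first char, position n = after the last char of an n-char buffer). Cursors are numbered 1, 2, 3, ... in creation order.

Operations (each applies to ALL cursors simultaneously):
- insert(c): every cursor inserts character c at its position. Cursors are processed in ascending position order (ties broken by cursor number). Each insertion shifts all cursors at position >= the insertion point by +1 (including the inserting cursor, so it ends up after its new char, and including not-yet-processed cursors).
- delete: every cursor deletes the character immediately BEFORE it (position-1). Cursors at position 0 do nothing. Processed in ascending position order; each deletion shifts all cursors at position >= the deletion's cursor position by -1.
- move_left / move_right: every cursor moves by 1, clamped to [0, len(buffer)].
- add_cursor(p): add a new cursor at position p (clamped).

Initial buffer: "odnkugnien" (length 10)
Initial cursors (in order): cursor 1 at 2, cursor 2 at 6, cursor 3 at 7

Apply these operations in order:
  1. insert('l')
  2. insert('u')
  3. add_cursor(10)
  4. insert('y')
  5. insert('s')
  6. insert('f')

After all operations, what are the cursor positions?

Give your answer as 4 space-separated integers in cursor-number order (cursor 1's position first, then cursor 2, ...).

Answer: 7 19 25 19

Derivation:
After op 1 (insert('l')): buffer="odlnkuglnlien" (len 13), cursors c1@3 c2@8 c3@10, authorship ..1....2.3...
After op 2 (insert('u')): buffer="odlunkuglunluien" (len 16), cursors c1@4 c2@10 c3@13, authorship ..11....22.33...
After op 3 (add_cursor(10)): buffer="odlunkuglunluien" (len 16), cursors c1@4 c2@10 c4@10 c3@13, authorship ..11....22.33...
After op 4 (insert('y')): buffer="odluynkugluyynluyien" (len 20), cursors c1@5 c2@13 c4@13 c3@17, authorship ..111....2224.333...
After op 5 (insert('s')): buffer="odluysnkugluyyssnluysien" (len 24), cursors c1@6 c2@16 c4@16 c3@21, authorship ..1111....222424.3333...
After op 6 (insert('f')): buffer="odluysfnkugluyyssffnluysfien" (len 28), cursors c1@7 c2@19 c4@19 c3@25, authorship ..11111....22242424.33333...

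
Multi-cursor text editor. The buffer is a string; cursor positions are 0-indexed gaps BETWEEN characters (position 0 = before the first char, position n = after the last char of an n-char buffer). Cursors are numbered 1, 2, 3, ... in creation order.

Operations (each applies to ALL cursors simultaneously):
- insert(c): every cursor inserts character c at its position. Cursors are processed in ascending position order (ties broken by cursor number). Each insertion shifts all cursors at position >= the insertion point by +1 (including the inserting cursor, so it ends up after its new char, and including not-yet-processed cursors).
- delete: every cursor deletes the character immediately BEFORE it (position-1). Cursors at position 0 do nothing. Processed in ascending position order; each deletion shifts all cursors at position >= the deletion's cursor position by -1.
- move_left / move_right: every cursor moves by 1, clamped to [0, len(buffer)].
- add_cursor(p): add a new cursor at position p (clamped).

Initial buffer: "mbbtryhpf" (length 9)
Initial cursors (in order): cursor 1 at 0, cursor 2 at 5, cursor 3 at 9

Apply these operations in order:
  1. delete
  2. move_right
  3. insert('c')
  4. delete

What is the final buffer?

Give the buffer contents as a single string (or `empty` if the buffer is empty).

Answer: mbbtyhp

Derivation:
After op 1 (delete): buffer="mbbtyhp" (len 7), cursors c1@0 c2@4 c3@7, authorship .......
After op 2 (move_right): buffer="mbbtyhp" (len 7), cursors c1@1 c2@5 c3@7, authorship .......
After op 3 (insert('c')): buffer="mcbbtychpc" (len 10), cursors c1@2 c2@7 c3@10, authorship .1....2..3
After op 4 (delete): buffer="mbbtyhp" (len 7), cursors c1@1 c2@5 c3@7, authorship .......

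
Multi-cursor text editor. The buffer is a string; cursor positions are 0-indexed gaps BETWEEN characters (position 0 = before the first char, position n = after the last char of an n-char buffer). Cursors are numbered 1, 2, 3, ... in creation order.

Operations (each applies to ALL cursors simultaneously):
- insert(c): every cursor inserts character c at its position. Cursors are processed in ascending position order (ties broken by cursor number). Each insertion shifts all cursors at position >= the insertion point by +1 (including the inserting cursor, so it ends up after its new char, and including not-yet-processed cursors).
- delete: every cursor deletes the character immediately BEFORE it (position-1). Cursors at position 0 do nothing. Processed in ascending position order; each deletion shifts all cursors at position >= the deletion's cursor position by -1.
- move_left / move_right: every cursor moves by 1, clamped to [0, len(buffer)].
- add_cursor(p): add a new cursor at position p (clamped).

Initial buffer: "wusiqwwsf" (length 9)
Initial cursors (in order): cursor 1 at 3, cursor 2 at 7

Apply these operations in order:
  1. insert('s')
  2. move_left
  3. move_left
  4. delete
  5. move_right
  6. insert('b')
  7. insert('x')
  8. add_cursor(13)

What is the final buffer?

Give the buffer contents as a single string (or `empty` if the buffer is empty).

Answer: wsbxsiqwbxssf

Derivation:
After op 1 (insert('s')): buffer="wussiqwwssf" (len 11), cursors c1@4 c2@9, authorship ...1....2..
After op 2 (move_left): buffer="wussiqwwssf" (len 11), cursors c1@3 c2@8, authorship ...1....2..
After op 3 (move_left): buffer="wussiqwwssf" (len 11), cursors c1@2 c2@7, authorship ...1....2..
After op 4 (delete): buffer="wssiqwssf" (len 9), cursors c1@1 c2@5, authorship ..1...2..
After op 5 (move_right): buffer="wssiqwssf" (len 9), cursors c1@2 c2@6, authorship ..1...2..
After op 6 (insert('b')): buffer="wsbsiqwbssf" (len 11), cursors c1@3 c2@8, authorship ..11...22..
After op 7 (insert('x')): buffer="wsbxsiqwbxssf" (len 13), cursors c1@4 c2@10, authorship ..111...222..
After op 8 (add_cursor(13)): buffer="wsbxsiqwbxssf" (len 13), cursors c1@4 c2@10 c3@13, authorship ..111...222..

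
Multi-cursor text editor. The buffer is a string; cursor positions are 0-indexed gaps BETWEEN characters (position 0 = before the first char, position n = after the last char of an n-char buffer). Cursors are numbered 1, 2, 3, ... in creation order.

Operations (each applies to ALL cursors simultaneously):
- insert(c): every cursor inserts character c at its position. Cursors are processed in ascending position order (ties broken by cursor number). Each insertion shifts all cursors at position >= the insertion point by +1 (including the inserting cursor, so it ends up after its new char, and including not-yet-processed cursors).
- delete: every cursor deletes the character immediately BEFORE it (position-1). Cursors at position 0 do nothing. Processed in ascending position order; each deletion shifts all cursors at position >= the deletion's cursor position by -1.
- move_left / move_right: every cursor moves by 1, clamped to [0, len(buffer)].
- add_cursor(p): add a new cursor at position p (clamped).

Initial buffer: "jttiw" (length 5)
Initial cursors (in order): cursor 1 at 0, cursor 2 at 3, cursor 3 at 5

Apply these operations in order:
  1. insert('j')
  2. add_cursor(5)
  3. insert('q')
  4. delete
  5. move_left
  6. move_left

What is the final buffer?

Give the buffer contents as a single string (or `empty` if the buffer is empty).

Answer: jjttjiwj

Derivation:
After op 1 (insert('j')): buffer="jjttjiwj" (len 8), cursors c1@1 c2@5 c3@8, authorship 1...2..3
After op 2 (add_cursor(5)): buffer="jjttjiwj" (len 8), cursors c1@1 c2@5 c4@5 c3@8, authorship 1...2..3
After op 3 (insert('q')): buffer="jqjttjqqiwjq" (len 12), cursors c1@2 c2@8 c4@8 c3@12, authorship 11...224..33
After op 4 (delete): buffer="jjttjiwj" (len 8), cursors c1@1 c2@5 c4@5 c3@8, authorship 1...2..3
After op 5 (move_left): buffer="jjttjiwj" (len 8), cursors c1@0 c2@4 c4@4 c3@7, authorship 1...2..3
After op 6 (move_left): buffer="jjttjiwj" (len 8), cursors c1@0 c2@3 c4@3 c3@6, authorship 1...2..3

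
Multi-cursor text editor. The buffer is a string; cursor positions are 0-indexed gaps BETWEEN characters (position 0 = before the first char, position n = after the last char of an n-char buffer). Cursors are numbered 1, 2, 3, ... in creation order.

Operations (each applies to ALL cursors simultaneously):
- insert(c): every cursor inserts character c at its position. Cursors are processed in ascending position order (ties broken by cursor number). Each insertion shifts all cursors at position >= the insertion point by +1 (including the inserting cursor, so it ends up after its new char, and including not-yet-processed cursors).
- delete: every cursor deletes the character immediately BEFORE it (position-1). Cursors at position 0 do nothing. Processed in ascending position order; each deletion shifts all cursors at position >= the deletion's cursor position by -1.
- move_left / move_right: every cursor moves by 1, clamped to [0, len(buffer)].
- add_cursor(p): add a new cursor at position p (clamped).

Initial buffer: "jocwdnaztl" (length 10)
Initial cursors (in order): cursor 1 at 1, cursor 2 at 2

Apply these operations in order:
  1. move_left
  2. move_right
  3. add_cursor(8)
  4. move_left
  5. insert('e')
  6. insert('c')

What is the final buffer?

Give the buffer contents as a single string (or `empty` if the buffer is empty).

Answer: ecjecocwdnaecztl

Derivation:
After op 1 (move_left): buffer="jocwdnaztl" (len 10), cursors c1@0 c2@1, authorship ..........
After op 2 (move_right): buffer="jocwdnaztl" (len 10), cursors c1@1 c2@2, authorship ..........
After op 3 (add_cursor(8)): buffer="jocwdnaztl" (len 10), cursors c1@1 c2@2 c3@8, authorship ..........
After op 4 (move_left): buffer="jocwdnaztl" (len 10), cursors c1@0 c2@1 c3@7, authorship ..........
After op 5 (insert('e')): buffer="ejeocwdnaeztl" (len 13), cursors c1@1 c2@3 c3@10, authorship 1.2......3...
After op 6 (insert('c')): buffer="ecjecocwdnaecztl" (len 16), cursors c1@2 c2@5 c3@13, authorship 11.22......33...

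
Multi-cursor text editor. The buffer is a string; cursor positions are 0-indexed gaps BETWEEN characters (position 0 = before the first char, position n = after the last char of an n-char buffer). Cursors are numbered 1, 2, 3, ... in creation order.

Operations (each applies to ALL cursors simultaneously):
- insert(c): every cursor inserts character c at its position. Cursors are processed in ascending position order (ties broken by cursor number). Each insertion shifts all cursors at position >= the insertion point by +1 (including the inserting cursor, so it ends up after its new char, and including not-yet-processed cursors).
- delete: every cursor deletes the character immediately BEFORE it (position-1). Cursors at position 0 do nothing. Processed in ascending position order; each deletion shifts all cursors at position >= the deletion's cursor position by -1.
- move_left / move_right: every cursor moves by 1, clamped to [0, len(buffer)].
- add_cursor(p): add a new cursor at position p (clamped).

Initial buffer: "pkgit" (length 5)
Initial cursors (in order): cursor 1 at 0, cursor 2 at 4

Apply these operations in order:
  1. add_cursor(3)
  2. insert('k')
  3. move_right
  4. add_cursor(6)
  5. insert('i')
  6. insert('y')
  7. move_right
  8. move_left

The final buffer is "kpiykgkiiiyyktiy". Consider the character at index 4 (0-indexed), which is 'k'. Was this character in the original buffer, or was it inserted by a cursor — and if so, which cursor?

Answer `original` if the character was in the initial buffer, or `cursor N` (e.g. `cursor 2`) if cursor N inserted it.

Answer: original

Derivation:
After op 1 (add_cursor(3)): buffer="pkgit" (len 5), cursors c1@0 c3@3 c2@4, authorship .....
After op 2 (insert('k')): buffer="kpkgkikt" (len 8), cursors c1@1 c3@5 c2@7, authorship 1...3.2.
After op 3 (move_right): buffer="kpkgkikt" (len 8), cursors c1@2 c3@6 c2@8, authorship 1...3.2.
After op 4 (add_cursor(6)): buffer="kpkgkikt" (len 8), cursors c1@2 c3@6 c4@6 c2@8, authorship 1...3.2.
After op 5 (insert('i')): buffer="kpikgkiiikti" (len 12), cursors c1@3 c3@9 c4@9 c2@12, authorship 1.1..3.342.2
After op 6 (insert('y')): buffer="kpiykgkiiiyyktiy" (len 16), cursors c1@4 c3@12 c4@12 c2@16, authorship 1.11..3.34342.22
After op 7 (move_right): buffer="kpiykgkiiiyyktiy" (len 16), cursors c1@5 c3@13 c4@13 c2@16, authorship 1.11..3.34342.22
After op 8 (move_left): buffer="kpiykgkiiiyyktiy" (len 16), cursors c1@4 c3@12 c4@12 c2@15, authorship 1.11..3.34342.22
Authorship (.=original, N=cursor N): 1 . 1 1 . . 3 . 3 4 3 4 2 . 2 2
Index 4: author = original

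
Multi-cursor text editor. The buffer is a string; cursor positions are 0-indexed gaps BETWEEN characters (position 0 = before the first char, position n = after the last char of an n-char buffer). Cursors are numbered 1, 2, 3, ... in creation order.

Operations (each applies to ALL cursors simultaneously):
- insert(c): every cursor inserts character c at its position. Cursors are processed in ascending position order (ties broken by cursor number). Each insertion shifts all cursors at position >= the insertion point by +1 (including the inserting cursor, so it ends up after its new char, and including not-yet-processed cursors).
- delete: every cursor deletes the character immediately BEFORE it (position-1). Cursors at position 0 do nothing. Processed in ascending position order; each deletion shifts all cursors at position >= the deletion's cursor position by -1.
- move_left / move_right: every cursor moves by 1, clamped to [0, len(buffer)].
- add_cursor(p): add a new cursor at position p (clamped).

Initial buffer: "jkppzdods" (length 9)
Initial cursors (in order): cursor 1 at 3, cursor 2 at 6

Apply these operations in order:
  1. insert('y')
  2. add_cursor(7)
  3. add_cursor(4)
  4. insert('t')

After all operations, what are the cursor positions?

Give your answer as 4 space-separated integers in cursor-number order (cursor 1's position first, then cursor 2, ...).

Answer: 6 12 10 6

Derivation:
After op 1 (insert('y')): buffer="jkpypzdyods" (len 11), cursors c1@4 c2@8, authorship ...1...2...
After op 2 (add_cursor(7)): buffer="jkpypzdyods" (len 11), cursors c1@4 c3@7 c2@8, authorship ...1...2...
After op 3 (add_cursor(4)): buffer="jkpypzdyods" (len 11), cursors c1@4 c4@4 c3@7 c2@8, authorship ...1...2...
After op 4 (insert('t')): buffer="jkpyttpzdtytods" (len 15), cursors c1@6 c4@6 c3@10 c2@12, authorship ...114...322...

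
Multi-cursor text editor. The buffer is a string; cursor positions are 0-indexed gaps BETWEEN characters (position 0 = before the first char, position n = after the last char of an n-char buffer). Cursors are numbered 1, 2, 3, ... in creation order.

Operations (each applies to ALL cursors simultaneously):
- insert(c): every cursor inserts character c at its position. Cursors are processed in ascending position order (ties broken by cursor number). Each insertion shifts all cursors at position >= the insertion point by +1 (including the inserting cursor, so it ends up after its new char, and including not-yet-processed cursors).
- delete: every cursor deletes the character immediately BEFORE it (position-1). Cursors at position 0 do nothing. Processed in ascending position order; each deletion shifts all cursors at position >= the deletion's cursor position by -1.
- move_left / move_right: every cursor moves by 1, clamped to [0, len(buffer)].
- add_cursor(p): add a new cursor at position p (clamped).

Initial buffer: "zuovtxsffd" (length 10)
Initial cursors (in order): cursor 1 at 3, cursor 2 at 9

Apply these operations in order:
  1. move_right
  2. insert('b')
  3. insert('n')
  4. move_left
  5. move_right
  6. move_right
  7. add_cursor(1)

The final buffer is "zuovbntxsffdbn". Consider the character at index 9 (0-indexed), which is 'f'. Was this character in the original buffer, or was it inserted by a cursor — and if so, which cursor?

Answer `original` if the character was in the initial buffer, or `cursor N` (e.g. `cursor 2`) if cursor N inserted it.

Answer: original

Derivation:
After op 1 (move_right): buffer="zuovtxsffd" (len 10), cursors c1@4 c2@10, authorship ..........
After op 2 (insert('b')): buffer="zuovbtxsffdb" (len 12), cursors c1@5 c2@12, authorship ....1......2
After op 3 (insert('n')): buffer="zuovbntxsffdbn" (len 14), cursors c1@6 c2@14, authorship ....11......22
After op 4 (move_left): buffer="zuovbntxsffdbn" (len 14), cursors c1@5 c2@13, authorship ....11......22
After op 5 (move_right): buffer="zuovbntxsffdbn" (len 14), cursors c1@6 c2@14, authorship ....11......22
After op 6 (move_right): buffer="zuovbntxsffdbn" (len 14), cursors c1@7 c2@14, authorship ....11......22
After op 7 (add_cursor(1)): buffer="zuovbntxsffdbn" (len 14), cursors c3@1 c1@7 c2@14, authorship ....11......22
Authorship (.=original, N=cursor N): . . . . 1 1 . . . . . . 2 2
Index 9: author = original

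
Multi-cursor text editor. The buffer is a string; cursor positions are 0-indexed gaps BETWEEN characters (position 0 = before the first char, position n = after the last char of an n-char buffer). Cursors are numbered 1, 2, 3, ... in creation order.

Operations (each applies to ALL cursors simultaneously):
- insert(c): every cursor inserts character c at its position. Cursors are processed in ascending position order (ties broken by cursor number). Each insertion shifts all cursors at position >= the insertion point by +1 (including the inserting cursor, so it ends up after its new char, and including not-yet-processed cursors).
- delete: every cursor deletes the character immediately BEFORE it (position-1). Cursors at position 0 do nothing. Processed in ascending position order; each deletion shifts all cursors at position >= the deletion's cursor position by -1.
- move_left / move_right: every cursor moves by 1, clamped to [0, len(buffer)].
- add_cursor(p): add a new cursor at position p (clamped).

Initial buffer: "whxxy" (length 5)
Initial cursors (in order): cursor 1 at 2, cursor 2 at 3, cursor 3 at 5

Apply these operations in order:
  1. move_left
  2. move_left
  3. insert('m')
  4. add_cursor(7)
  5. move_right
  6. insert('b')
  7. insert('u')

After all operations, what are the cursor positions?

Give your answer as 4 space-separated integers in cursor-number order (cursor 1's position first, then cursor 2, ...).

After op 1 (move_left): buffer="whxxy" (len 5), cursors c1@1 c2@2 c3@4, authorship .....
After op 2 (move_left): buffer="whxxy" (len 5), cursors c1@0 c2@1 c3@3, authorship .....
After op 3 (insert('m')): buffer="mwmhxmxy" (len 8), cursors c1@1 c2@3 c3@6, authorship 1.2..3..
After op 4 (add_cursor(7)): buffer="mwmhxmxy" (len 8), cursors c1@1 c2@3 c3@6 c4@7, authorship 1.2..3..
After op 5 (move_right): buffer="mwmhxmxy" (len 8), cursors c1@2 c2@4 c3@7 c4@8, authorship 1.2..3..
After op 6 (insert('b')): buffer="mwbmhbxmxbyb" (len 12), cursors c1@3 c2@6 c3@10 c4@12, authorship 1.12.2.3.3.4
After op 7 (insert('u')): buffer="mwbumhbuxmxbuybu" (len 16), cursors c1@4 c2@8 c3@13 c4@16, authorship 1.112.22.3.33.44

Answer: 4 8 13 16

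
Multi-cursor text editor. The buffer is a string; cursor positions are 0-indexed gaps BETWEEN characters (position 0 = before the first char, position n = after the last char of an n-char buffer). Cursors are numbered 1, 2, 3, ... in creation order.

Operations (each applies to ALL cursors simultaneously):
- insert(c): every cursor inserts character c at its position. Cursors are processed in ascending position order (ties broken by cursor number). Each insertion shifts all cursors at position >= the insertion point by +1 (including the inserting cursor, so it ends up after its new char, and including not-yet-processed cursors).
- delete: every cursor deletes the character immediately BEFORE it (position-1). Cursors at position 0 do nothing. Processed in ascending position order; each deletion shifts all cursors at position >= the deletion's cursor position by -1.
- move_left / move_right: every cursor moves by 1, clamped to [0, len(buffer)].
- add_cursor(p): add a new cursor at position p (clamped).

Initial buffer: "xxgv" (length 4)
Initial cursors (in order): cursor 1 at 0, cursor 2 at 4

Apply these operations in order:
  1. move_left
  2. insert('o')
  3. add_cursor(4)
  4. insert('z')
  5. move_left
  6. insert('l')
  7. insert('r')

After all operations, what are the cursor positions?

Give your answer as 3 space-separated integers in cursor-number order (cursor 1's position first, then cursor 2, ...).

Answer: 3 13 9

Derivation:
After op 1 (move_left): buffer="xxgv" (len 4), cursors c1@0 c2@3, authorship ....
After op 2 (insert('o')): buffer="oxxgov" (len 6), cursors c1@1 c2@5, authorship 1...2.
After op 3 (add_cursor(4)): buffer="oxxgov" (len 6), cursors c1@1 c3@4 c2@5, authorship 1...2.
After op 4 (insert('z')): buffer="ozxxgzozv" (len 9), cursors c1@2 c3@6 c2@8, authorship 11...322.
After op 5 (move_left): buffer="ozxxgzozv" (len 9), cursors c1@1 c3@5 c2@7, authorship 11...322.
After op 6 (insert('l')): buffer="olzxxglzolzv" (len 12), cursors c1@2 c3@7 c2@10, authorship 111...33222.
After op 7 (insert('r')): buffer="olrzxxglrzolrzv" (len 15), cursors c1@3 c3@9 c2@13, authorship 1111...3332222.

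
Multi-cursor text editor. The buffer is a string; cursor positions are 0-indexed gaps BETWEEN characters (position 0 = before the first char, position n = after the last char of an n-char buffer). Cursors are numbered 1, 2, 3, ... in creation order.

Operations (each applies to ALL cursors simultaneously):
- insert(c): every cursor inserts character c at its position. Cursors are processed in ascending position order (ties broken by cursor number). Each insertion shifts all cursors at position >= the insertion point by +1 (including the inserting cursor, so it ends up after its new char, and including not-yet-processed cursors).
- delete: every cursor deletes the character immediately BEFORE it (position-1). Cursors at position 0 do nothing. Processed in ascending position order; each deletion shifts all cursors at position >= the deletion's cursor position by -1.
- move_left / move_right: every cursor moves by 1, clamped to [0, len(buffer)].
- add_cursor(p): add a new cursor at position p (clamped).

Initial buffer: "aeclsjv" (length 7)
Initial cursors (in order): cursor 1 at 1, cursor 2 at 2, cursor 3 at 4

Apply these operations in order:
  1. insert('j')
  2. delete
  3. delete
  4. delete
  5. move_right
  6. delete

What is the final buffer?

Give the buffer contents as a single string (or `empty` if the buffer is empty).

Answer: jv

Derivation:
After op 1 (insert('j')): buffer="ajejcljsjv" (len 10), cursors c1@2 c2@4 c3@7, authorship .1.2..3...
After op 2 (delete): buffer="aeclsjv" (len 7), cursors c1@1 c2@2 c3@4, authorship .......
After op 3 (delete): buffer="csjv" (len 4), cursors c1@0 c2@0 c3@1, authorship ....
After op 4 (delete): buffer="sjv" (len 3), cursors c1@0 c2@0 c3@0, authorship ...
After op 5 (move_right): buffer="sjv" (len 3), cursors c1@1 c2@1 c3@1, authorship ...
After op 6 (delete): buffer="jv" (len 2), cursors c1@0 c2@0 c3@0, authorship ..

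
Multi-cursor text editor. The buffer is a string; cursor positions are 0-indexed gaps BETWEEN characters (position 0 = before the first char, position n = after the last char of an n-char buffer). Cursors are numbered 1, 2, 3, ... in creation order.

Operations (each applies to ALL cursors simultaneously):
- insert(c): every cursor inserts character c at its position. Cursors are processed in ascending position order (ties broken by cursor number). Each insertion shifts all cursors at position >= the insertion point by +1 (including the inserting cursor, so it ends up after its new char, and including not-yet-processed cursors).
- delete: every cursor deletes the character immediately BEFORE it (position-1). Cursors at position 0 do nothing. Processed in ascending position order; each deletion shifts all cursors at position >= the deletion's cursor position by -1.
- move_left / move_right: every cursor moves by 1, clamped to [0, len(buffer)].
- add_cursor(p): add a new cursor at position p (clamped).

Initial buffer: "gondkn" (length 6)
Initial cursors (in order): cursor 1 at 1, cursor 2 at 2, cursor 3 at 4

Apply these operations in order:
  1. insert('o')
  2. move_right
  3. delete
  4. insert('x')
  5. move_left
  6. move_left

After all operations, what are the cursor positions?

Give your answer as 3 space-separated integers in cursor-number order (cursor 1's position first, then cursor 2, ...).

After op 1 (insert('o')): buffer="gooondokn" (len 9), cursors c1@2 c2@4 c3@7, authorship .1.2..3..
After op 2 (move_right): buffer="gooondokn" (len 9), cursors c1@3 c2@5 c3@8, authorship .1.2..3..
After op 3 (delete): buffer="goodon" (len 6), cursors c1@2 c2@3 c3@5, authorship .12.3.
After op 4 (insert('x')): buffer="goxoxdoxn" (len 9), cursors c1@3 c2@5 c3@8, authorship .1122.33.
After op 5 (move_left): buffer="goxoxdoxn" (len 9), cursors c1@2 c2@4 c3@7, authorship .1122.33.
After op 6 (move_left): buffer="goxoxdoxn" (len 9), cursors c1@1 c2@3 c3@6, authorship .1122.33.

Answer: 1 3 6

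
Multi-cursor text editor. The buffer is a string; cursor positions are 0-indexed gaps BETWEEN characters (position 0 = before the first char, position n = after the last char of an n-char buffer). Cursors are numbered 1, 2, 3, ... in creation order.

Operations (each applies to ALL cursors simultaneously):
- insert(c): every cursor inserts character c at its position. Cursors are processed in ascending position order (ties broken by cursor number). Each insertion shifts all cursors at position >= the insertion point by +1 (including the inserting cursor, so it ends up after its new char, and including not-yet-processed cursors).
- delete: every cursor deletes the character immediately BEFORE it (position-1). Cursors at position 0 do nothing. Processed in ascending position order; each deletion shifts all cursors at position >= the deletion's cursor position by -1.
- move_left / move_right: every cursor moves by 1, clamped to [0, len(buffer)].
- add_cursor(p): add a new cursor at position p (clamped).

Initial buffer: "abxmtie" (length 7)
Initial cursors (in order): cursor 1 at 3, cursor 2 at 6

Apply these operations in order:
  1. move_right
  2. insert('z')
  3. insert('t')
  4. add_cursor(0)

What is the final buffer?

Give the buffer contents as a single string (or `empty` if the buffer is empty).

Answer: abxmzttiezt

Derivation:
After op 1 (move_right): buffer="abxmtie" (len 7), cursors c1@4 c2@7, authorship .......
After op 2 (insert('z')): buffer="abxmztiez" (len 9), cursors c1@5 c2@9, authorship ....1...2
After op 3 (insert('t')): buffer="abxmzttiezt" (len 11), cursors c1@6 c2@11, authorship ....11...22
After op 4 (add_cursor(0)): buffer="abxmzttiezt" (len 11), cursors c3@0 c1@6 c2@11, authorship ....11...22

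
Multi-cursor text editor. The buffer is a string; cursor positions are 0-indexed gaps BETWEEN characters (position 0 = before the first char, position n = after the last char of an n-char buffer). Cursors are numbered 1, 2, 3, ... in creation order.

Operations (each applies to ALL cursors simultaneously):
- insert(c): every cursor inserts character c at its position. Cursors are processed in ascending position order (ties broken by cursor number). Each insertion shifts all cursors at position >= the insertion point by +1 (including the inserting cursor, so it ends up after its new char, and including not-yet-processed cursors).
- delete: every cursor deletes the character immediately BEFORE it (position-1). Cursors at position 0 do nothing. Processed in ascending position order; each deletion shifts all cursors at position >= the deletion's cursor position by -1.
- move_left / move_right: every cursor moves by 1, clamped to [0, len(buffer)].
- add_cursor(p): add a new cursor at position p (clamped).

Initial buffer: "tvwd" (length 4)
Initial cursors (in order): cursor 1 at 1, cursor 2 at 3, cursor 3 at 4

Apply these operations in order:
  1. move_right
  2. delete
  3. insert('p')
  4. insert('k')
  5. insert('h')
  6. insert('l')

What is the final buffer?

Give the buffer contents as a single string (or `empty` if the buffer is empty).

After op 1 (move_right): buffer="tvwd" (len 4), cursors c1@2 c2@4 c3@4, authorship ....
After op 2 (delete): buffer="t" (len 1), cursors c1@1 c2@1 c3@1, authorship .
After op 3 (insert('p')): buffer="tppp" (len 4), cursors c1@4 c2@4 c3@4, authorship .123
After op 4 (insert('k')): buffer="tpppkkk" (len 7), cursors c1@7 c2@7 c3@7, authorship .123123
After op 5 (insert('h')): buffer="tpppkkkhhh" (len 10), cursors c1@10 c2@10 c3@10, authorship .123123123
After op 6 (insert('l')): buffer="tpppkkkhhhlll" (len 13), cursors c1@13 c2@13 c3@13, authorship .123123123123

Answer: tpppkkkhhhlll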